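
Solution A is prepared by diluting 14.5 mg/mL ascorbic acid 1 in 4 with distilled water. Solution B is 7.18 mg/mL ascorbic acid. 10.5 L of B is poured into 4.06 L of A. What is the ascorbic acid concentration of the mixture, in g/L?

6.19 g/L

C_A = 14.5 mg/mL / 4 = 3.62 mg/mL.
C_mix = (C_A·V_A + C_B·V_B)/(V_A + V_B) = (3.62×4.06 + 7.18×10.5) / 14.56 = 6.19 mg/mL = 6.19 g/L.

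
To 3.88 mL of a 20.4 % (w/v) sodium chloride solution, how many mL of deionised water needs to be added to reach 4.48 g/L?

4.48 g/L = 0.448 % (w/v).
V₂ = C₁V₁/C₂ = 20.4 × 3.88 / 0.448 = 177 mL.
Diluent to add = V₂ − V₁ = 177 − 3.88 = 173 mL.

173 mL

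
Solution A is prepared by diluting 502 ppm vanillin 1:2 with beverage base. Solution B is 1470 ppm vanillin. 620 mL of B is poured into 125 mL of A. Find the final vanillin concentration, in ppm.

1270 ppm

C_A = 502 ppm / 2 = 251 ppm.
C_mix = (C_A·V_A + C_B·V_B)/(V_A + V_B) = (251×125 + 1470×620) / 745.0 = 1265 ppm.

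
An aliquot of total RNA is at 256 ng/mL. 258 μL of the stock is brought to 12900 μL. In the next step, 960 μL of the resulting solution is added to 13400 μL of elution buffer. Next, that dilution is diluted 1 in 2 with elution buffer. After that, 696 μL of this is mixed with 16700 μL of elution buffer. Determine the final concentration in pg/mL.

Overall dilution factor = 50 × 14.96 × 2 × 24.99 = 3.74 × 10⁴.
256 ng/mL / 3.74 × 10⁴ = 6.85 × 10⁻³ ng/mL = 6.85 pg/mL.

6.85 pg/mL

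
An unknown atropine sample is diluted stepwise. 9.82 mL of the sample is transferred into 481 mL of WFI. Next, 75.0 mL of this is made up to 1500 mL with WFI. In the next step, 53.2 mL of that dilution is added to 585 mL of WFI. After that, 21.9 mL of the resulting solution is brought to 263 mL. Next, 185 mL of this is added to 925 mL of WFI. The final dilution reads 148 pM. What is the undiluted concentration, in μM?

128 μM

Overall dilution factor = 49.98 × 20 × 12.00 × 12.01 × 6 = 8.64 × 10⁵.
Original = 148 pM × 8.64 × 10⁵ = 1.28 × 10⁸ pM = 128 μM.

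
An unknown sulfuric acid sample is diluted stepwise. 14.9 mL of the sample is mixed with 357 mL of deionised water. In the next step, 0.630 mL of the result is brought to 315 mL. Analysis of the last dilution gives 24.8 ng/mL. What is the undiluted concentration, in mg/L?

Overall dilution factor = 24.96 × 500 = 1.25 × 10⁴.
Original = 24.8 ng/mL × 1.25 × 10⁴ = 3.10 × 10⁵ ng/mL = 310 mg/L.

310 mg/L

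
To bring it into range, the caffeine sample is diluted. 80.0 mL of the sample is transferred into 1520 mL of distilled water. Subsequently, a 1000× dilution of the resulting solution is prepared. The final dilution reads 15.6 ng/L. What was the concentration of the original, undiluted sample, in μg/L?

Overall dilution factor = 20 × 1000 = 2.00 × 10⁴.
Original = 15.6 ng/L × 2.00 × 10⁴ = 3.12 × 10⁵ ng/L = 312 μg/L.

312 μg/L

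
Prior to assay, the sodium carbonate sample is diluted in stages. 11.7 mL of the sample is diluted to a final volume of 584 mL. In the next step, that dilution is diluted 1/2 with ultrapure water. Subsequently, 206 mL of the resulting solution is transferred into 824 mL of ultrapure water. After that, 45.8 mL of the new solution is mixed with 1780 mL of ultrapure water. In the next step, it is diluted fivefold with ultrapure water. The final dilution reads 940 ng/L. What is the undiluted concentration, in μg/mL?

Overall dilution factor = 49.91 × 2 × 5 × 39.86 × 5 = 9.95 × 10⁴.
Original = 940 ng/L × 9.95 × 10⁴ = 9.35 × 10⁷ ng/L = 93.5 μg/mL.

93.5 μg/mL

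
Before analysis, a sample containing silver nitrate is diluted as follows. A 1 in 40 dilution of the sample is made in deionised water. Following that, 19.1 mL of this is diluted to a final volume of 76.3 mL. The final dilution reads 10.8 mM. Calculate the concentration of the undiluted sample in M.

Overall dilution factor = 40 × 3.995 = 160.
Original = 10.8 mM × 160 = 1726 mM = 1.73 M.

1.73 M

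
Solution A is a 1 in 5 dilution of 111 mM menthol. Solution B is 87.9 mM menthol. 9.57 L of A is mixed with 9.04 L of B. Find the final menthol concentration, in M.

0.0541 M

C_A = 111 mM / 5 = 22.2 mM.
C_mix = (C_A·V_A + C_B·V_B)/(V_A + V_B) = (22.2×9.57 + 87.9×9.04) / 18.61 = 54.1 mM = 0.0541 M.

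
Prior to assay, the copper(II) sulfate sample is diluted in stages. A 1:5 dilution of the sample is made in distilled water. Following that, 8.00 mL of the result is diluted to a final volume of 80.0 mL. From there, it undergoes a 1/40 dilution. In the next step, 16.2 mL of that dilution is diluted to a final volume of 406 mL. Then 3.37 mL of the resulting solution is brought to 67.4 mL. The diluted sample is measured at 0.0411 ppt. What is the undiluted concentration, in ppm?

0.0412 ppm

Overall dilution factor = 5 × 10 × 40 × 25.06 × 20 = 1.00 × 10⁶.
Original = 0.0411 ppt × 1.00 × 10⁶ = 4.12 × 10⁴ ppt = 0.0412 ppm.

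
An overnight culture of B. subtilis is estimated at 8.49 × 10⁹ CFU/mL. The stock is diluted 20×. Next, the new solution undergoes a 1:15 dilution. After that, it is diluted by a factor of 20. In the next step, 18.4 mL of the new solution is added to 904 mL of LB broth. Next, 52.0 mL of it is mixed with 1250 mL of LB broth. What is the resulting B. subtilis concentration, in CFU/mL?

1130 CFU/mL

Overall dilution factor = 20 × 15 × 20 × 50.13 × 25.04 = 7.53 × 10⁶.
8.49 × 10⁹ CFU/mL / 7.53 × 10⁶ = 1130 CFU/mL.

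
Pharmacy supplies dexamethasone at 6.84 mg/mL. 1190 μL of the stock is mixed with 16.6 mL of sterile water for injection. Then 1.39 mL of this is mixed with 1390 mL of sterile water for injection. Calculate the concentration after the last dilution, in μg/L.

457 μg/L

Overall dilution factor = 14.95 × 1001 = 1.50 × 10⁴.
6.84 mg/mL / 1.50 × 10⁴ = 4.57 × 10⁻⁴ mg/mL = 457 μg/L.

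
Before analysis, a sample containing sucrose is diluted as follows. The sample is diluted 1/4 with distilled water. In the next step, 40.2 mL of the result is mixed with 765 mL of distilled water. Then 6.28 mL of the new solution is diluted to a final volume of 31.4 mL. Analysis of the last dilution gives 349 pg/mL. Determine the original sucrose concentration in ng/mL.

140 ng/mL

Overall dilution factor = 4 × 20.03 × 5 = 401.
Original = 349 pg/mL × 401 = 1.40 × 10⁵ pg/mL = 140 ng/mL.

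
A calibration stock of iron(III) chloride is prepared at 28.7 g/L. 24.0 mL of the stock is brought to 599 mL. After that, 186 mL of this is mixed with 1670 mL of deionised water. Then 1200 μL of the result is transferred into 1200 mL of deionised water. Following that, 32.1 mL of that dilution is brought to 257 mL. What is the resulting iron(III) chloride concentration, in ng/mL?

Overall dilution factor = 24.96 × 9.978 × 1001 × 8.006 = 2.00 × 10⁶.
28.7 g/L / 2.00 × 10⁶ = 1.44 × 10⁻⁵ g/L = 14.4 ng/mL.

14.4 ng/mL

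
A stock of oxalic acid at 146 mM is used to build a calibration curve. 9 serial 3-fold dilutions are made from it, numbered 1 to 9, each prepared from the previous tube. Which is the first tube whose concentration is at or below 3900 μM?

tube 4

Tube n has concentration 146 mM / 3ⁿ.
Need 3ⁿ ≥ 146 mM / 3900 μM = 37.4, so n ≥ 3.30.
First such tube: n = 4.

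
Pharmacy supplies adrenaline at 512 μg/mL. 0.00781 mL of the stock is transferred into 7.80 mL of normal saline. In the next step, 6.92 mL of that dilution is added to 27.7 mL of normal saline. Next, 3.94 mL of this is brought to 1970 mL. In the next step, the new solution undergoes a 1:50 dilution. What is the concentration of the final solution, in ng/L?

4.09 ng/L

Overall dilution factor = 999.7 × 5.003 × 500 × 50 = 1.25 × 10⁸.
512 μg/mL / 1.25 × 10⁸ = 4.09 × 10⁻⁶ μg/mL = 4.09 ng/L.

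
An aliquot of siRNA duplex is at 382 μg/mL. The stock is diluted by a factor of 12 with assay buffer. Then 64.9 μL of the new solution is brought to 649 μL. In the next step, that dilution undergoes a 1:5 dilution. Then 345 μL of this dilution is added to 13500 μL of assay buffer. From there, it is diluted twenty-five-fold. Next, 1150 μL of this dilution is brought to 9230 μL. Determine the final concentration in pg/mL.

Overall dilution factor = 12 × 10 × 5 × 40.13 × 25 × 8.026 = 4.83 × 10⁶.
382 μg/mL / 4.83 × 10⁶ = 7.91 × 10⁻⁵ μg/mL = 79.1 pg/mL.

79.1 pg/mL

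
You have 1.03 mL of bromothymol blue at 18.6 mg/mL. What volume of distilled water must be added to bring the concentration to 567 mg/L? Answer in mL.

32.8 mL

567 mg/L = 0.567 mg/mL.
V₂ = C₁V₁/C₂ = 18.6 × 1.03 / 0.567 = 33.8 mL.
Diluent to add = V₂ − V₁ = 33.8 − 1.03 = 32.8 mL.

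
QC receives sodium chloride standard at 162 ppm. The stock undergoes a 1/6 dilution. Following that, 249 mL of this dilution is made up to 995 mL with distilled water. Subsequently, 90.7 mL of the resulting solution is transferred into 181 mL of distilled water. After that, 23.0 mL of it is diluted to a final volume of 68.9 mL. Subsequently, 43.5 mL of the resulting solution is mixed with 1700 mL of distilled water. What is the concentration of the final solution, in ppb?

Overall dilution factor = 6 × 3.996 × 2.996 × 2.996 × 40.08 = 8623.
162 ppm / 8623 = 0.0188 ppm = 18.8 ppb.

18.8 ppb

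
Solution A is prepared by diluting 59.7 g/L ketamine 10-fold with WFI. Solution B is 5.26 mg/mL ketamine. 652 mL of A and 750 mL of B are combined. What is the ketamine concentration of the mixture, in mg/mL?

C_A = 59.7 g/L / 10 = 5.97 g/L.
C_B = 5.26 mg/mL = 5.26 g/L.
C_mix = (C_A·V_A + C_B·V_B)/(V_A + V_B) = (5.97×652 + 5.26×750) / 1402 = 5.59 g/L = 5.59 mg/mL.

5.59 mg/mL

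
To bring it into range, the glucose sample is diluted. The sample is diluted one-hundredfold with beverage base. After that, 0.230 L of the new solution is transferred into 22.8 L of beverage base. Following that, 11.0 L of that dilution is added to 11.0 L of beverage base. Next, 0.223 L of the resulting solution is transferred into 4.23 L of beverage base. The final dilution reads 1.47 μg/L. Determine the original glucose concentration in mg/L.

588 mg/L

Overall dilution factor = 100 × 100.1 × 2 × 19.97 = 4.00 × 10⁵.
Original = 1.47 μg/L × 4.00 × 10⁵ = 5.88 × 10⁵ μg/L = 588 mg/L.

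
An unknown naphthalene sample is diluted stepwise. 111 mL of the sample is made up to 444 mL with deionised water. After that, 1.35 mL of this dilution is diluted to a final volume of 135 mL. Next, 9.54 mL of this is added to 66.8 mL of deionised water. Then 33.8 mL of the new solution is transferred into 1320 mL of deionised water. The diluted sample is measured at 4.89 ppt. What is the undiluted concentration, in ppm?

Overall dilution factor = 4 × 100 × 8.002 × 40.05 = 1.28 × 10⁵.
Original = 4.89 ppt × 1.28 × 10⁵ = 6.27 × 10⁵ ppt = 0.627 ppm.

0.627 ppm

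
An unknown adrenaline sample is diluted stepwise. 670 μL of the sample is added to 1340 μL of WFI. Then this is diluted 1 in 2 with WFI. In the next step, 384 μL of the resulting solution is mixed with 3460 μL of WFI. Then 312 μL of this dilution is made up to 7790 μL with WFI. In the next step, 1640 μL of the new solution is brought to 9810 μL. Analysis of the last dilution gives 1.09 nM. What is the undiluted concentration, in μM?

Overall dilution factor = 3 × 2 × 10.01 × 24.97 × 5.982 = 8970.
Original = 1.09 nM × 8970 = 9778 nM = 9.78 μM.

9.78 μM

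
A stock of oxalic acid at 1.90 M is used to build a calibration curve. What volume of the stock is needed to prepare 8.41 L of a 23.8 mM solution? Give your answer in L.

23.8 mM = 0.0238 M.
V₁ = C₂V₂/C₁ = 0.0238 × 8.41 / 1.90 = 0.105 L.

0.105 L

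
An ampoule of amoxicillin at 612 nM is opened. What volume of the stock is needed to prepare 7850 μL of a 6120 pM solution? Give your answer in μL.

78.5 μL

6120 pM = 6.12 nM.
V₁ = C₂V₂/C₁ = 6.12 × 7850 / 612 = 78.5 μL.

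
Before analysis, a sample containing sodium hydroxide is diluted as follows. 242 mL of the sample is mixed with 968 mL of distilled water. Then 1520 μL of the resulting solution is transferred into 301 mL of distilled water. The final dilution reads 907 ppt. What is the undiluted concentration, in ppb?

903 ppb

Overall dilution factor = 5 × 199.0 = 995.
Original = 907 ppt × 995 = 9.03 × 10⁵ ppt = 903 ppb.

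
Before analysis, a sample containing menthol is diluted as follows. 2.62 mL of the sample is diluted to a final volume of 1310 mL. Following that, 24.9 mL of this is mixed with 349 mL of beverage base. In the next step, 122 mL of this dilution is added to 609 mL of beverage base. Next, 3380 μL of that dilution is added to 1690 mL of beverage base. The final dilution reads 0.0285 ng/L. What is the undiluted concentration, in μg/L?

642 μg/L

Overall dilution factor = 500 × 15.02 × 5.992 × 501 = 2.25 × 10⁷.
Original = 0.0285 ng/L × 2.25 × 10⁷ = 6.42 × 10⁵ ng/L = 642 μg/L.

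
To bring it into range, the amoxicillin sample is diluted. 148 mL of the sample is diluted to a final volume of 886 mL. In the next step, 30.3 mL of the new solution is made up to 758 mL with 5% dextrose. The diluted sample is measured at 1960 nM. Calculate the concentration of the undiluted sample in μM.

Overall dilution factor = 5.986 × 25.02 = 150.
Original = 1960 nM × 150 = 2.94 × 10⁵ nM = 294 μM.

294 μM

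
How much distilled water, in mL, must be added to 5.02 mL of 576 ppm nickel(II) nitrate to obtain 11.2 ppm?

V₂ = C₁V₁/C₂ = 576 × 5.02 / 11.2 = 258 mL.
Diluent to add = V₂ − V₁ = 258 − 5.02 = 253 mL.

253 mL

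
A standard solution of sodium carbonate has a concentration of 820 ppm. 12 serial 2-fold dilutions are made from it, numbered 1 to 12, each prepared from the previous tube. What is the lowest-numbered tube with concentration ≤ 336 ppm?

Tube n has concentration 820 ppm / 2ⁿ.
Need 2ⁿ ≥ 820 ppm / 336 ppm = 2.44, so n ≥ 1.29.
First such tube: n = 2.

tube 2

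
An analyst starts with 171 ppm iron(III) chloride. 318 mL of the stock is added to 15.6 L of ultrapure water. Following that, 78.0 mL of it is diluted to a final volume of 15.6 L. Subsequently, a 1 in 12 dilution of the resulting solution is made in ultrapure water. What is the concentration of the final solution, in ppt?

1420 ppt

Overall dilution factor = 50.06 × 200 × 12 = 1.20 × 10⁵.
171 ppm / 1.20 × 10⁵ = 1.42 × 10⁻³ ppm = 1420 ppt.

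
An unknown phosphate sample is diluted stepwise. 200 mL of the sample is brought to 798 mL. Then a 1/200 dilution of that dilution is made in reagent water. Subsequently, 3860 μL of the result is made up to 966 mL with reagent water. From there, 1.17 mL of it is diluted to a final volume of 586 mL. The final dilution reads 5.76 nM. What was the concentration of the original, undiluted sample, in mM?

Overall dilution factor = 3.990 × 200 × 250.3 × 500.9 = 1.00 × 10⁸.
Original = 5.76 nM × 1.00 × 10⁸ = 5.76 × 10⁸ nM = 576 mM.

576 mM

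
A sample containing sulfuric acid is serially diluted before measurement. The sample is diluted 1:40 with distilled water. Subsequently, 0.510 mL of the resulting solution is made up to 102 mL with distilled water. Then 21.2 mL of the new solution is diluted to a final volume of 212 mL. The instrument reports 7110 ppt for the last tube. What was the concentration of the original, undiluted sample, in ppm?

569 ppm

Overall dilution factor = 40 × 200 × 10 = 8.00 × 10⁴.
Original = 7110 ppt × 8.00 × 10⁴ = 5.69 × 10⁸ ppt = 569 ppm.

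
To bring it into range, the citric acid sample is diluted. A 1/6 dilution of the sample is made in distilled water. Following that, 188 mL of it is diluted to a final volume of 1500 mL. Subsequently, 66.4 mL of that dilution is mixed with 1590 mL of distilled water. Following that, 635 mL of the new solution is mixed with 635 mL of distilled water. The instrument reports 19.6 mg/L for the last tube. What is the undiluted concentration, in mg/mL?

46.8 mg/mL

Overall dilution factor = 6 × 7.979 × 24.95 × 2 = 2388.
Original = 19.6 mg/L × 2388 = 4.68 × 10⁴ mg/L = 46.8 mg/mL.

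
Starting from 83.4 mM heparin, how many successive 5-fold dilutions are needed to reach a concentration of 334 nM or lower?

Need 5ⁿ ≥ 2.50 × 10⁵, so n ≥ log(2.50 × 10⁵)/log(5) = 7.72.
Minimum whole steps: n = 8.

8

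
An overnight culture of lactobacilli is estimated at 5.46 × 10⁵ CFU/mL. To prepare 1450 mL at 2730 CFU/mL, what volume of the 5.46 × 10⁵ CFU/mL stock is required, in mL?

V₁ = C₂V₂/C₁ = 2730 × 1450 / 5.46 × 10⁵ = 7.25 mL.

7.25 mL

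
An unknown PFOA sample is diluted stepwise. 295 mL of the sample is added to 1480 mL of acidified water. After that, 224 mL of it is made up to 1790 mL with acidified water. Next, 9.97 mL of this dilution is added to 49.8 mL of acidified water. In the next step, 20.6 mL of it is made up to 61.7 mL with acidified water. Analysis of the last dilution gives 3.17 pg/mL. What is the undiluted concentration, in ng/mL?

Overall dilution factor = 6.017 × 7.991 × 5.995 × 2.995 = 863.
Original = 3.17 pg/mL × 863 = 2737 pg/mL = 2.74 ng/mL.

2.74 ng/mL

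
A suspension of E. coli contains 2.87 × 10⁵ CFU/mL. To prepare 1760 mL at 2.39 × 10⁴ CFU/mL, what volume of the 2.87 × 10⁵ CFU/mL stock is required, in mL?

V₁ = C₂V₂/C₁ = 2.39 × 10⁴ × 1760 / 2.87 × 10⁵ = 147 mL.

147 mL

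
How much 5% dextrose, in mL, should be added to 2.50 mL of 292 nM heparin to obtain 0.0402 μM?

15.7 mL

0.0402 μM = 40.2 nM.
V₂ = C₁V₁/C₂ = 292 × 2.50 / 40.2 = 18.2 mL.
Diluent to add = V₂ − V₁ = 18.2 − 2.50 = 15.7 mL.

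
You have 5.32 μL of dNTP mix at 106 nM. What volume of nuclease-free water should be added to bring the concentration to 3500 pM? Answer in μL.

156 μL

3500 pM = 3.50 nM.
V₂ = C₁V₁/C₂ = 106 × 5.32 / 3.50 = 161 μL.
Diluent to add = V₂ − V₁ = 161 − 5.32 = 156 μL.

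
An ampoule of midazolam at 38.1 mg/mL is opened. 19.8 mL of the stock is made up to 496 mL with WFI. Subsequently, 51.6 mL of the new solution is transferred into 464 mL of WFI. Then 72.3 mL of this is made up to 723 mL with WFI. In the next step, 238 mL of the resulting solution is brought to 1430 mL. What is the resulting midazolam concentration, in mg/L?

2.53 mg/L

Overall dilution factor = 25.05 × 9.992 × 10 × 6.008 = 1.50 × 10⁴.
38.1 mg/mL / 1.50 × 10⁴ = 2.53 × 10⁻³ mg/mL = 2.53 mg/L.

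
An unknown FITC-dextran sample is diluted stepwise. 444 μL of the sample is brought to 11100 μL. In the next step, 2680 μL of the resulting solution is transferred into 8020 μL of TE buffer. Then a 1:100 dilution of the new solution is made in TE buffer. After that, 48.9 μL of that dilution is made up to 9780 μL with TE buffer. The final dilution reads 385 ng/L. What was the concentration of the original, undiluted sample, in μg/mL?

Overall dilution factor = 25 × 3.993 × 100 × 200 = 2.00 × 10⁶.
Original = 385 ng/L × 2.00 × 10⁶ = 7.69 × 10⁸ ng/L = 769 μg/mL.

769 μg/mL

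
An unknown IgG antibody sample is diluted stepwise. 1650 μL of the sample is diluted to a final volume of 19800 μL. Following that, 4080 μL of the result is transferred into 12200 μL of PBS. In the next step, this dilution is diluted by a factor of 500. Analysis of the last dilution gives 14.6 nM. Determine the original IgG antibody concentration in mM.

0.350 mM

Overall dilution factor = 12 × 3.990 × 500 = 2.39 × 10⁴.
Original = 14.6 nM × 2.39 × 10⁴ = 3.50 × 10⁵ nM = 0.350 mM.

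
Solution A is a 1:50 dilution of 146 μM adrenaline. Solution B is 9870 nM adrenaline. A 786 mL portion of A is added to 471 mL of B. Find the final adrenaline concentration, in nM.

C_A = 146 μM / 50 = 2.92 μM.
C_B = 9870 nM = 9.87 μM.
C_mix = (C_A·V_A + C_B·V_B)/(V_A + V_B) = (2.92×786 + 9.87×471) / 1257 = 5.52 μM = 5520 nM.

5520 nM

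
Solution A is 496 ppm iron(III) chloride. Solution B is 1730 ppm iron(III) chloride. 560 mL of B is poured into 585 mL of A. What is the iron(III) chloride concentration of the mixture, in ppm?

C_mix = (C_A·V_A + C_B·V_B)/(V_A + V_B) = (496×585 + 1730×560) / 1145 = 1100 ppm.

1100 ppm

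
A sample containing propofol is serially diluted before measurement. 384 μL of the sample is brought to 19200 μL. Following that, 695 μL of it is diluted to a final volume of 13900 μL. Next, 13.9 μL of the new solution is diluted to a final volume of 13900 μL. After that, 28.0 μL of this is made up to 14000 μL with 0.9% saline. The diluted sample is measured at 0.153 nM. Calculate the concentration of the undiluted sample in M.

0.0765 M

Overall dilution factor = 50 × 20 × 1000 × 500 = 5.00 × 10⁸.
Original = 0.153 nM × 5.00 × 10⁸ = 7.65 × 10⁷ nM = 0.0765 M.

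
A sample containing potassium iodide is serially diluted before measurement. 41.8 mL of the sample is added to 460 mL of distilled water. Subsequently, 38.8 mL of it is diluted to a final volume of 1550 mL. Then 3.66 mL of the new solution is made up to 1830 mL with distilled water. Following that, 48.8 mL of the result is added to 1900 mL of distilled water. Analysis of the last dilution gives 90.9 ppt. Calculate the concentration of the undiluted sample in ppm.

870 ppm

Overall dilution factor = 12.00 × 39.95 × 500 × 39.93 = 9.58 × 10⁶.
Original = 90.9 ppt × 9.58 × 10⁶ = 8.70 × 10⁸ ppt = 870 ppm.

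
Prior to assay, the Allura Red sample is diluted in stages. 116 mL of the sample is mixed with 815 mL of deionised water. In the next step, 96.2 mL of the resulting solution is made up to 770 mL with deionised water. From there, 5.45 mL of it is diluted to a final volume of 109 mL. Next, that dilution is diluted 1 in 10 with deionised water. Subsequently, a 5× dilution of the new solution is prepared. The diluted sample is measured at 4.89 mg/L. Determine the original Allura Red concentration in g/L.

314 g/L

Overall dilution factor = 8.026 × 8.004 × 20 × 10 × 5 = 6.42 × 10⁴.
Original = 4.89 mg/L × 6.42 × 10⁴ = 3.14 × 10⁵ mg/L = 314 g/L.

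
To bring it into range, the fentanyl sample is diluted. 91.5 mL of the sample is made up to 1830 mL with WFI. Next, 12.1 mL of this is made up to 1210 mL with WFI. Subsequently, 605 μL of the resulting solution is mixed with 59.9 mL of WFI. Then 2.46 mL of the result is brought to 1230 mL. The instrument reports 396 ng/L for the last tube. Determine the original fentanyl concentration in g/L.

39.6 g/L

Overall dilution factor = 20 × 100 × 100.0 × 500 = 1.00 × 10⁸.
Original = 396 ng/L × 1.00 × 10⁸ = 3.96 × 10¹⁰ ng/L = 39.6 g/L.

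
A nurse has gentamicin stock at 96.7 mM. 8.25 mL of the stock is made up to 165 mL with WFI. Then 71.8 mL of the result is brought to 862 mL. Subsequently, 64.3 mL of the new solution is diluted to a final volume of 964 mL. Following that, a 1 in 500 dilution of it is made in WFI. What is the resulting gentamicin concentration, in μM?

Overall dilution factor = 20 × 12.01 × 14.99 × 500 = 1.80 × 10⁶.
96.7 mM / 1.80 × 10⁶ = 5.37 × 10⁻⁵ mM = 0.0537 μM.

0.0537 μM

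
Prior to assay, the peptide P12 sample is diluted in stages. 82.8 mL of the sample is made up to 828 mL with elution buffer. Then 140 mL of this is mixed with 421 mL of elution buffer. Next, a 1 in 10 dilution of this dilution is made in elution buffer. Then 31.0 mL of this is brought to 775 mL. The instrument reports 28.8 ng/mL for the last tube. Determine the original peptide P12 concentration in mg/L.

289 mg/L

Overall dilution factor = 10 × 4.007 × 10 × 25 = 1.00 × 10⁴.
Original = 28.8 ng/mL × 1.00 × 10⁴ = 2.89 × 10⁵ ng/mL = 289 mg/L.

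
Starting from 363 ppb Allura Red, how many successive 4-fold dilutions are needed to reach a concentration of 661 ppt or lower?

5

Need 4ⁿ ≥ 549, so n ≥ log(549)/log(4) = 4.55.
Minimum whole steps: n = 5.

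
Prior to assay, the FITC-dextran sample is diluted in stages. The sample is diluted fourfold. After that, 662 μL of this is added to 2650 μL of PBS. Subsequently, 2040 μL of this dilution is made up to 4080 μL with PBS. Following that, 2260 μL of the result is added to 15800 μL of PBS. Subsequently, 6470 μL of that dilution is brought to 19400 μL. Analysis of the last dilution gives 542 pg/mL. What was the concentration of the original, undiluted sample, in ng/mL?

520 ng/mL

Overall dilution factor = 4 × 5.003 × 2 × 7.991 × 2.998 = 959.
Original = 542 pg/mL × 959 = 5.20 × 10⁵ pg/mL = 520 ng/mL.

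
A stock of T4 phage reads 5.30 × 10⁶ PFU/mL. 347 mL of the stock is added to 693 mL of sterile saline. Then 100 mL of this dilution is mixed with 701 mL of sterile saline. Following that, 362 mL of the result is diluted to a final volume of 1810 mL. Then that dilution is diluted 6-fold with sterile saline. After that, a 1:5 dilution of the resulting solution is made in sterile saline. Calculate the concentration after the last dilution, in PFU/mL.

Overall dilution factor = 2.997 × 8.010 × 5 × 6 × 5 = 3601.
5.30 × 10⁶ PFU/mL / 3601 = 1470 PFU/mL.

1470 PFU/mL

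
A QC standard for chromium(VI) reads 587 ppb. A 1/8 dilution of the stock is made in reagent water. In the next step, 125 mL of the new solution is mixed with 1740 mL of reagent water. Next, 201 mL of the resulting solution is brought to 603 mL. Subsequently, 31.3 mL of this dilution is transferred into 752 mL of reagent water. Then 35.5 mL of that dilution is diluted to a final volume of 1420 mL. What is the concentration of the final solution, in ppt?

1.64 ppt

Overall dilution factor = 8 × 14.92 × 3 × 25.03 × 40 = 3.58 × 10⁵.
587 ppb / 3.58 × 10⁵ = 1.64 × 10⁻³ ppb = 1.64 ppt.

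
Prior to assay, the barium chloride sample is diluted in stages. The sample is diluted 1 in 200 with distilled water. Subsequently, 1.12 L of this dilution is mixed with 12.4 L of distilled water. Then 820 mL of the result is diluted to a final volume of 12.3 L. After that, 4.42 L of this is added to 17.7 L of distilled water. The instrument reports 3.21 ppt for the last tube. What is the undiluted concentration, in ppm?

0.582 ppm

Overall dilution factor = 200 × 12.07 × 15 × 5.005 = 1.81 × 10⁵.
Original = 3.21 ppt × 1.81 × 10⁵ = 5.82 × 10⁵ ppt = 0.582 ppm.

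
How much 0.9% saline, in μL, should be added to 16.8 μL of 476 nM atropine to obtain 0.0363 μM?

203 μL

0.0363 μM = 36.3 nM.
V₂ = C₁V₁/C₂ = 476 × 16.8 / 36.3 = 220 μL.
Diluent to add = V₂ − V₁ = 220 − 16.8 = 203 μL.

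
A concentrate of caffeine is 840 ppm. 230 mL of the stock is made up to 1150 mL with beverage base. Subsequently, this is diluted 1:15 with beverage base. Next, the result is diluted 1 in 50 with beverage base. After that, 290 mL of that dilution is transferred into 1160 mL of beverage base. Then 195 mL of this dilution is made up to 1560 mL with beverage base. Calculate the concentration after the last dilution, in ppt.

Overall dilution factor = 5 × 15 × 50 × 5 × 8 = 1.50 × 10⁵.
840 ppm / 1.50 × 10⁵ = 5.60 × 10⁻³ ppm = 5600 ppt.

5600 ppt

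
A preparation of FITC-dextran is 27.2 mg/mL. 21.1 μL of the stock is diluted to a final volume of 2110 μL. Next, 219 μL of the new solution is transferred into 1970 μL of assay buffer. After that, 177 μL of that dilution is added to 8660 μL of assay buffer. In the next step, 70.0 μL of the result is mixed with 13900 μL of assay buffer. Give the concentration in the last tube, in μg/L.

2.73 μg/L

Overall dilution factor = 100 × 9.995 × 49.93 × 199.6 = 9.96 × 10⁶.
27.2 mg/mL / 9.96 × 10⁶ = 2.73 × 10⁻⁶ mg/mL = 2.73 μg/L.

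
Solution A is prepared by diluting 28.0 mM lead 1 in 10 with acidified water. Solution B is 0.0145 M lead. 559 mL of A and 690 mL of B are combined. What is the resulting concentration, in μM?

C_A = 28.0 mM / 10 = 2.80 mM.
C_B = 0.0145 M = 14.5 mM.
C_mix = (C_A·V_A + C_B·V_B)/(V_A + V_B) = (2.80×559 + 14.5×690) / 1249 = 9.26 mM = 9260 μM.

9260 μM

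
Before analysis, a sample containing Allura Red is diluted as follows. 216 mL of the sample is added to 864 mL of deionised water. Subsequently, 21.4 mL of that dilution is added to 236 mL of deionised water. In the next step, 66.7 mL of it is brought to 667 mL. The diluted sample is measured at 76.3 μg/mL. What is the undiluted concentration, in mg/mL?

Overall dilution factor = 5 × 12.03 × 10 = 601.
Original = 76.3 μg/mL × 601 = 4.59 × 10⁴ μg/mL = 45.9 mg/mL.

45.9 mg/mL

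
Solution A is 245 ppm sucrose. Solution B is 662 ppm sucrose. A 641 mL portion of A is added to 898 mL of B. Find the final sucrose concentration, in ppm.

488 ppm

C_mix = (C_A·V_A + C_B·V_B)/(V_A + V_B) = (245×641 + 662×898) / 1539 = 488 ppm.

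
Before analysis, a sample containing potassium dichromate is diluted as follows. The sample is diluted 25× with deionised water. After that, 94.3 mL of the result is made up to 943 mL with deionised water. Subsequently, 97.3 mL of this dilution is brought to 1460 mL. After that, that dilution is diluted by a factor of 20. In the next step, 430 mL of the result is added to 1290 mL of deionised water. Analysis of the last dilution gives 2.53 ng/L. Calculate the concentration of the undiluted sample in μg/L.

759 μg/L

Overall dilution factor = 25 × 10 × 15.01 × 20 × 4 = 3.00 × 10⁵.
Original = 2.53 ng/L × 3.00 × 10⁵ = 7.59 × 10⁵ ng/L = 759 μg/L.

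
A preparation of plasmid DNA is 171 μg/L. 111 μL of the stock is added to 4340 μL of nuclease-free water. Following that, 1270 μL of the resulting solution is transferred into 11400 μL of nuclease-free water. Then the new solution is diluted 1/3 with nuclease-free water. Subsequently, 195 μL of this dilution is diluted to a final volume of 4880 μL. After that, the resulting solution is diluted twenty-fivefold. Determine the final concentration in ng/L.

0.228 ng/L

Overall dilution factor = 40.10 × 9.976 × 3 × 25.03 × 25 = 7.51 × 10⁵.
171 μg/L / 7.51 × 10⁵ = 2.28 × 10⁻⁴ μg/L = 0.228 ng/L.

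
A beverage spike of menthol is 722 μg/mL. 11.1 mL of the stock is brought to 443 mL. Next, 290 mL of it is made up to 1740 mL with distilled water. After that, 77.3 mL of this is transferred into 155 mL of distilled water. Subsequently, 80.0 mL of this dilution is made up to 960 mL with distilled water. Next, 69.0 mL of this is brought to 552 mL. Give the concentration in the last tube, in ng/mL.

Overall dilution factor = 39.91 × 6 × 3.005 × 12 × 8 = 6.91 × 10⁴.
722 μg/mL / 6.91 × 10⁴ = 0.0105 μg/mL = 10.5 ng/mL.

10.5 ng/mL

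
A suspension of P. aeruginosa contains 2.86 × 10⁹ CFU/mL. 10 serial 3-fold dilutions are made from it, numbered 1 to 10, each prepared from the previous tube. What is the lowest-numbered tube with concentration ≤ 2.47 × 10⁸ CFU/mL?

tube 3

Tube n has concentration 2.86 × 10⁹ CFU/mL / 3ⁿ.
Need 3ⁿ ≥ 2.86 × 10⁹ CFU/mL / 2.47 × 10⁸ CFU/mL = 11.6, so n ≥ 2.23.
First such tube: n = 3.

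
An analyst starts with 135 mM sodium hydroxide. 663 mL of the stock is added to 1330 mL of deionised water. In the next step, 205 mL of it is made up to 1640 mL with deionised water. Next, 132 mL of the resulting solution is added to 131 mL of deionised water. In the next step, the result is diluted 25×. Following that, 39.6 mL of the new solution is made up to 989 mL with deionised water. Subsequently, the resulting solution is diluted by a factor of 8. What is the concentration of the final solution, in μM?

0.564 μM

Overall dilution factor = 3.006 × 8 × 1.992 × 25 × 24.97 × 8 = 2.39 × 10⁵.
135 mM / 2.39 × 10⁵ = 5.64 × 10⁻⁴ mM = 0.564 μM.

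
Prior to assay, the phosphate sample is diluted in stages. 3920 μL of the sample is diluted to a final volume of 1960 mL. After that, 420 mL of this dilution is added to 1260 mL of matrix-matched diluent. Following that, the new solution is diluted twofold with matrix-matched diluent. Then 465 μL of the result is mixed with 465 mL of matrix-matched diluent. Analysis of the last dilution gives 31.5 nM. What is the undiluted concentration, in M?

0.126 M

Overall dilution factor = 500 × 4 × 2 × 1001 = 4.00 × 10⁶.
Original = 31.5 nM × 4.00 × 10⁶ = 1.26 × 10⁸ nM = 0.126 M.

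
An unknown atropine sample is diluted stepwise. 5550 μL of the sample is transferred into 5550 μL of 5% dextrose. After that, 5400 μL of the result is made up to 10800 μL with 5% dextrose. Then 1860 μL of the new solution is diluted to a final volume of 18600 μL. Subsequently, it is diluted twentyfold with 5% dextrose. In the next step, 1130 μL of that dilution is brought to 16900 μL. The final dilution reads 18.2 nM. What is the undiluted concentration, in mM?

0.218 mM

Overall dilution factor = 2 × 2 × 10 × 20 × 14.96 = 1.20 × 10⁴.
Original = 18.2 nM × 1.20 × 10⁴ = 2.18 × 10⁵ nM = 0.218 mM.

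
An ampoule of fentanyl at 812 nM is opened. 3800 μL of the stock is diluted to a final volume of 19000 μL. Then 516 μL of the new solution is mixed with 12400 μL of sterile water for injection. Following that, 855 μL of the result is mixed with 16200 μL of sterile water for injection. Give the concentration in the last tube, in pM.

Overall dilution factor = 5 × 25.03 × 19.95 = 2497.
812 nM / 2497 = 0.325 nM = 325 pM.

325 pM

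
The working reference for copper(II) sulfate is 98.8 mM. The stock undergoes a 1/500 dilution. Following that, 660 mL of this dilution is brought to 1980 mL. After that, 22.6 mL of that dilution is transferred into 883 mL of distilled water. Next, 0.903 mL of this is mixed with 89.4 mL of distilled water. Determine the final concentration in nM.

Overall dilution factor = 500 × 3 × 40.07 × 100.0 = 6.01 × 10⁶.
98.8 mM / 6.01 × 10⁶ = 1.64 × 10⁻⁵ mM = 16.4 nM.

16.4 nM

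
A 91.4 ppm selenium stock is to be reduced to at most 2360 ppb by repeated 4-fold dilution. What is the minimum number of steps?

Need 4ⁿ ≥ 38.7, so n ≥ log(38.7)/log(4) = 2.64.
Minimum whole steps: n = 3.

3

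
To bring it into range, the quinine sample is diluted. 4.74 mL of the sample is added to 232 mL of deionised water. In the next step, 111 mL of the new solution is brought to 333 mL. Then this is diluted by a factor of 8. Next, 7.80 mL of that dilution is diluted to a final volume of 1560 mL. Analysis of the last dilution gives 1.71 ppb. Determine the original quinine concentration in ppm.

410 ppm

Overall dilution factor = 49.95 × 3 × 8 × 200 = 2.40 × 10⁵.
Original = 1.71 ppb × 2.40 × 10⁵ = 4.10 × 10⁵ ppb = 410 ppm.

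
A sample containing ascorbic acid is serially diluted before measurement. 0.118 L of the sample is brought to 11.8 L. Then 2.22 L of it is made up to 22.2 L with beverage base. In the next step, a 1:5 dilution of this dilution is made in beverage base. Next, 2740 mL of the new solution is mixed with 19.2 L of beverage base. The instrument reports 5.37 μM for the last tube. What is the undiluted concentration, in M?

Overall dilution factor = 100 × 10 × 5 × 8.007 = 4.00 × 10⁴.
Original = 5.37 μM × 4.00 × 10⁴ = 2.15 × 10⁵ μM = 0.215 M.

0.215 M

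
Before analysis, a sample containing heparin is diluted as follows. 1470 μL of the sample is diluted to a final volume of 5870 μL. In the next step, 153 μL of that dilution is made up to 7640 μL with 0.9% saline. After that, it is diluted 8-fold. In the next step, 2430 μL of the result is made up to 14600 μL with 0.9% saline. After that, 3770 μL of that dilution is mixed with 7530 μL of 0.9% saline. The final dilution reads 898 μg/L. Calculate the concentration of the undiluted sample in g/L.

25.8 g/L

Overall dilution factor = 3.993 × 49.93 × 8 × 6.008 × 2.997 = 2.87 × 10⁴.
Original = 898 μg/L × 2.87 × 10⁴ = 2.58 × 10⁷ μg/L = 25.8 g/L.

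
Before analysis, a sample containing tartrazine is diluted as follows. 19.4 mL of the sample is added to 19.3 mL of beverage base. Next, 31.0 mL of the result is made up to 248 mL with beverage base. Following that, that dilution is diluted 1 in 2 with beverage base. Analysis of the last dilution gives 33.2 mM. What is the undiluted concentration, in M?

Overall dilution factor = 1.995 × 8 × 2 = 31.9.
Original = 33.2 mM × 31.9 = 1060 mM = 1.06 M.

1.06 M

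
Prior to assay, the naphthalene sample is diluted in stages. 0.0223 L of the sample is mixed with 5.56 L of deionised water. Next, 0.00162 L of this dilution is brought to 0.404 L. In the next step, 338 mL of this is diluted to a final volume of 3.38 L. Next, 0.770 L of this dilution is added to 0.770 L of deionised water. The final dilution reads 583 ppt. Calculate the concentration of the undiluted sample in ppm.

Overall dilution factor = 250.3 × 249.4 × 10 × 2 = 1.25 × 10⁶.
Original = 583 ppt × 1.25 × 10⁶ = 7.28 × 10⁸ ppt = 728 ppm.

728 ppm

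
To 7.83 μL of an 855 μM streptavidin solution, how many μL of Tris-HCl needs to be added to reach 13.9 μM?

V₂ = C₁V₁/C₂ = 855 × 7.83 / 13.9 = 482 μL.
Diluent to add = V₂ − V₁ = 482 − 7.83 = 474 μL.

474 μL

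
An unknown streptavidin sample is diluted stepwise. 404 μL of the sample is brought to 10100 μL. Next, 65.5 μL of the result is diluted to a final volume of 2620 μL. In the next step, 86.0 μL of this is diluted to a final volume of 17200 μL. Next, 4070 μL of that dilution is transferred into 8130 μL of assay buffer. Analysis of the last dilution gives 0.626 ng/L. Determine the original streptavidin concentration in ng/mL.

Overall dilution factor = 25 × 40 × 200 × 2.998 = 6.00 × 10⁵.
Original = 0.626 ng/L × 6.00 × 10⁵ = 3.75 × 10⁵ ng/L = 375 ng/mL.

375 ng/mL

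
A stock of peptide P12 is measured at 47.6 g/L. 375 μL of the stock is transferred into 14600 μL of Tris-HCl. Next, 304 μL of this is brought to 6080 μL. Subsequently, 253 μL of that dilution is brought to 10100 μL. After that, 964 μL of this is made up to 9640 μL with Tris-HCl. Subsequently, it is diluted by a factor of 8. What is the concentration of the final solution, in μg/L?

Overall dilution factor = 39.93 × 20 × 39.92 × 10 × 8 = 2.55 × 10⁶.
47.6 g/L / 2.55 × 10⁶ = 1.87 × 10⁻⁵ g/L = 18.7 μg/L.

18.7 μg/L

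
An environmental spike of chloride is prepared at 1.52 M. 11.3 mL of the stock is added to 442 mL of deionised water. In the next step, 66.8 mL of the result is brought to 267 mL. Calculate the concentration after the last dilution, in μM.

9480 μM

Overall dilution factor = 40.12 × 3.997 = 160.
1.52 M / 160 = 9.48 × 10⁻³ M = 9480 μM.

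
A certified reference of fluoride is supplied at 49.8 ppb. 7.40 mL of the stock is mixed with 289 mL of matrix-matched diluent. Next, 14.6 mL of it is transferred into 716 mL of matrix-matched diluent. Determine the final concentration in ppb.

0.0248 ppb

Overall dilution factor = 40.05 × 50.04 = 2004.
49.8 ppb / 2004 = 0.0248 ppb.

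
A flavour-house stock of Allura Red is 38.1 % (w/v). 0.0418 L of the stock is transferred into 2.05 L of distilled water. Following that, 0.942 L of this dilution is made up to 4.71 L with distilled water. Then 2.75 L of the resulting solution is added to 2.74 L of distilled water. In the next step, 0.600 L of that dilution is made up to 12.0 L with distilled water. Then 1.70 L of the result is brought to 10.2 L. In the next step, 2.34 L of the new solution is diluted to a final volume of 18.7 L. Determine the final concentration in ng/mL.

Overall dilution factor = 50.04 × 5 × 1.996 × 20 × 6 × 7.991 = 4.79 × 10⁵.
38.1 % (w/v) / 4.79 × 10⁵ = 7.95 × 10⁻⁵ % (w/v) = 795 ng/mL.

795 ng/mL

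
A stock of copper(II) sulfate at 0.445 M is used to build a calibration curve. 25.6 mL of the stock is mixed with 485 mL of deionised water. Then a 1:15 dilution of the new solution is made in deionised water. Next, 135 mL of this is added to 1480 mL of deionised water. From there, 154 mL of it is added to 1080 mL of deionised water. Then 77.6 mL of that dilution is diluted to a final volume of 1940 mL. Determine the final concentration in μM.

0.621 μM

Overall dilution factor = 19.95 × 15 × 11.96 × 8.013 × 25 = 7.17 × 10⁵.
0.445 M / 7.17 × 10⁵ = 6.21 × 10⁻⁷ M = 0.621 μM.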